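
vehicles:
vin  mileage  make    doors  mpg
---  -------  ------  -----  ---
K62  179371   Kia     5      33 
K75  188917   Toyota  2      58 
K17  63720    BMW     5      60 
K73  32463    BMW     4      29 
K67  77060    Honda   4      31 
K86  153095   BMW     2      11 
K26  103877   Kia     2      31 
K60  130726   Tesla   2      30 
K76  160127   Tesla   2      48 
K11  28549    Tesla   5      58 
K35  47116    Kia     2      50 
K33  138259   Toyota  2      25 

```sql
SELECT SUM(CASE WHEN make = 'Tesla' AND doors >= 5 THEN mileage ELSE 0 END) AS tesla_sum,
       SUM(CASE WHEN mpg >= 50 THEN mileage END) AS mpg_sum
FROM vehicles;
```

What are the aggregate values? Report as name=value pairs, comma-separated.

[tesla_sum: make = 'Tesla' AND doors >= 5]
vin=K62: ✗
vin=K75: ✗
vin=K17: ✗
vin=K73: ✗
vin=K67: ✗
vin=K86: ✗
vin=K26: ✗
vin=K60: ✗
vin=K76: ✗
vin=K11: ✓ → 28549
vin=K35: ✗
vin=K33: ✗
tesla_sum = 28549
—
[mpg_sum: mpg >= 50]
vin=K62: ✗
vin=K75: ✓ → 188917
vin=K17: ✓ → 63720
vin=K73: ✗
vin=K67: ✗
vin=K86: ✗
vin=K26: ✗
vin=K60: ✗
vin=K76: ✗
vin=K11: ✓ → 28549
vin=K35: ✓ → 47116
vin=K33: ✗
mpg_sum = 188917 + 63720 + 28549 + 47116 = 328302

tesla_sum=28549, mpg_sum=328302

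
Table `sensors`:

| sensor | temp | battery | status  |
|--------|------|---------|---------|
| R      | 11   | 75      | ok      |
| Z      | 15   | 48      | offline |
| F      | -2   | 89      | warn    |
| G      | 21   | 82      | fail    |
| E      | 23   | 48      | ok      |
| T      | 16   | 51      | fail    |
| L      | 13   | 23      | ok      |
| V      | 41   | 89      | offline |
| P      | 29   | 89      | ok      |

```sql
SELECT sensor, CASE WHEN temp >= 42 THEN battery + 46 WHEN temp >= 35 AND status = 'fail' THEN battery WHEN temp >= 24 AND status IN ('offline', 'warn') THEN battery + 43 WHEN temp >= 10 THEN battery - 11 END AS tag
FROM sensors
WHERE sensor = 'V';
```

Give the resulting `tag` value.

sensor = V: temp=41, battery=89, status=offline.
temp >= 42 → false
temp >= 35 AND status = 'fail' → false
temp >= 24 AND status IN ('offline', 'warn') → true → 132

132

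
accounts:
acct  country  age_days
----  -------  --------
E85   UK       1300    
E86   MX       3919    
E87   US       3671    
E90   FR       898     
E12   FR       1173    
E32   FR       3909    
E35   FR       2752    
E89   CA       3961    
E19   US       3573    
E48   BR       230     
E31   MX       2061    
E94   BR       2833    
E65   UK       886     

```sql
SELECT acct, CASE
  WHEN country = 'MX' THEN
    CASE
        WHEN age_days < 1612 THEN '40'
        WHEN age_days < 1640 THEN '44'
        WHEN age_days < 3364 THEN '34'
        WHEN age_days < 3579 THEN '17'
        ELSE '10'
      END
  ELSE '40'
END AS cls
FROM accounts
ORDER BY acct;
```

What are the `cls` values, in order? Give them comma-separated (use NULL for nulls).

acct=E12: country='FR' → outer ELSE → 40
acct=E19: country='US' → outer ELSE → 40
acct=E31: country='MX' → inner[age_days < 3364] → 34
acct=E32: country='FR' → outer ELSE → 40
acct=E35: country='FR' → outer ELSE → 40
acct=E48: country='BR' → outer ELSE → 40
acct=E65: country='UK' → outer ELSE → 40
acct=E85: country='UK' → outer ELSE → 40
acct=E86: country='MX' → inner[ELSE] → 10
acct=E87: country='US' → outer ELSE → 40
acct=E89: country='CA' → outer ELSE → 40
acct=E90: country='FR' → outer ELSE → 40
acct=E94: country='BR' → outer ELSE → 40

40, 40, 34, 40, 40, 40, 40, 40, 10, 40, 40, 40, 40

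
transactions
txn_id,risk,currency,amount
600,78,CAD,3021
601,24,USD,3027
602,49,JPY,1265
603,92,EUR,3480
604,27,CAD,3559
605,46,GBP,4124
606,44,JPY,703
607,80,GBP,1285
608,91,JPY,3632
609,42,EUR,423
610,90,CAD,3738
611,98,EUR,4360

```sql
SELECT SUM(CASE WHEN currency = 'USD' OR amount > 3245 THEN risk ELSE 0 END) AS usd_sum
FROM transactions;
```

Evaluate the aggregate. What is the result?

txn_id=600: ✗
txn_id=601: ✓ → 24
txn_id=602: ✗
txn_id=603: ✓ → 92
txn_id=604: ✓ → 27
txn_id=605: ✓ → 46
txn_id=606: ✗
txn_id=607: ✗
txn_id=608: ✓ → 91
txn_id=609: ✗
txn_id=610: ✓ → 90
txn_id=611: ✓ → 98
usd_sum = 24 + 92 + 27 + 46 + 91 + 90 + 98 = 468

468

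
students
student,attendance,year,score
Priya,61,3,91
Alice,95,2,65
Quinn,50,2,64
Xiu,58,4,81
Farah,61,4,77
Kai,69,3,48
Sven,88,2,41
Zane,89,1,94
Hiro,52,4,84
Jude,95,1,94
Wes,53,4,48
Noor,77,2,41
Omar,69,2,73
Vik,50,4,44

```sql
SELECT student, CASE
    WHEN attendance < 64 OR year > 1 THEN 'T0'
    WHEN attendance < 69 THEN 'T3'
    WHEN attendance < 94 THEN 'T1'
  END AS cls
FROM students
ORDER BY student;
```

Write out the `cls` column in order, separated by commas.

student=Alice: attendance < 64 OR year > 1 → T0
student=Farah: attendance < 64 OR year > 1 → T0
student=Hiro: attendance < 64 OR year > 1 → T0
student=Jude: (no match → NULL) → NULL
student=Kai: attendance < 64 OR year > 1 → T0
student=Noor: attendance < 64 OR year > 1 → T0
student=Omar: attendance < 64 OR year > 1 → T0
student=Priya: attendance < 64 OR year > 1 → T0
student=Quinn: attendance < 64 OR year > 1 → T0
student=Sven: attendance < 64 OR year > 1 → T0
student=Vik: attendance < 64 OR year > 1 → T0
student=Wes: attendance < 64 OR year > 1 → T0
student=Xiu: attendance < 64 OR year > 1 → T0
student=Zane: attendance < 94 → T1

T0, T0, T0, NULL, T0, T0, T0, T0, T0, T0, T0, T0, T0, T1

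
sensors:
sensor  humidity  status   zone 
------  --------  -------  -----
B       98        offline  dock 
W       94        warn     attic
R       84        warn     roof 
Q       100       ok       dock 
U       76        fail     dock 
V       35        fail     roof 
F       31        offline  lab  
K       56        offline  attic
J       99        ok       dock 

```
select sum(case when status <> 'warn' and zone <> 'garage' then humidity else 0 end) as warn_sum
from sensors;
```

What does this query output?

495

sensor=B: ✓ → 98
sensor=W: ✗
sensor=R: ✗
sensor=Q: ✓ → 100
sensor=U: ✓ → 76
sensor=V: ✓ → 35
sensor=F: ✓ → 31
sensor=K: ✓ → 56
sensor=J: ✓ → 99
warn_sum = 98 + 100 + 76 + 35 + 31 + 56 + 99 = 495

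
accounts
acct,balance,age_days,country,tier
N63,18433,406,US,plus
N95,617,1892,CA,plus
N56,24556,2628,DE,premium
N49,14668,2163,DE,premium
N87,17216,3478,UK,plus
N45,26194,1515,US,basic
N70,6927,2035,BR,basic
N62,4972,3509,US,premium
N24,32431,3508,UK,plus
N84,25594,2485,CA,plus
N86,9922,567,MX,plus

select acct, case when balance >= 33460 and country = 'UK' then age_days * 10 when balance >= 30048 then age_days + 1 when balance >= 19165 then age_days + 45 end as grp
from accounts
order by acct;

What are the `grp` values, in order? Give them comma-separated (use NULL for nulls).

3509, 1560, NULL, 2673, NULL, NULL, NULL, 2530, NULL, NULL, NULL

acct=N24: balance >= 30048 → 3509
acct=N45: balance >= 19165 → 1560
acct=N49: (no match → NULL) → NULL
acct=N56: balance >= 19165 → 2673
acct=N62: (no match → NULL) → NULL
acct=N63: (no match → NULL) → NULL
acct=N70: (no match → NULL) → NULL
acct=N84: balance >= 19165 → 2530
acct=N86: (no match → NULL) → NULL
acct=N87: (no match → NULL) → NULL
acct=N95: (no match → NULL) → NULL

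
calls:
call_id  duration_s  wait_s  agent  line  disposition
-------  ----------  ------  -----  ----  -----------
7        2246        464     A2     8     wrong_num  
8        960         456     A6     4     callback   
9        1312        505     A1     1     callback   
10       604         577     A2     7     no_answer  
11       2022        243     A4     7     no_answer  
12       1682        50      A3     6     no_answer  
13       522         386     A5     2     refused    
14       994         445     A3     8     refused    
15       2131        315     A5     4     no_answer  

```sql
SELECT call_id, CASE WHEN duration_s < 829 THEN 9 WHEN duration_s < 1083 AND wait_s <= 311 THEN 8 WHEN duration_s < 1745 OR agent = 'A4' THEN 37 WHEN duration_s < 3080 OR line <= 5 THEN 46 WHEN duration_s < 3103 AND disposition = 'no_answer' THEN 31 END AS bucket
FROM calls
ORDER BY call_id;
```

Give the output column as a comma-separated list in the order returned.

call_id=7: duration_s < 3080 OR line <= 5 → 46
call_id=8: duration_s < 1745 OR agent = 'A4' → 37
call_id=9: duration_s < 1745 OR agent = 'A4' → 37
call_id=10: duration_s < 829 → 9
call_id=11: duration_s < 1745 OR agent = 'A4' → 37
call_id=12: duration_s < 1745 OR agent = 'A4' → 37
call_id=13: duration_s < 829 → 9
call_id=14: duration_s < 1745 OR agent = 'A4' → 37
call_id=15: duration_s < 3080 OR line <= 5 → 46

46, 37, 37, 9, 37, 37, 9, 37, 46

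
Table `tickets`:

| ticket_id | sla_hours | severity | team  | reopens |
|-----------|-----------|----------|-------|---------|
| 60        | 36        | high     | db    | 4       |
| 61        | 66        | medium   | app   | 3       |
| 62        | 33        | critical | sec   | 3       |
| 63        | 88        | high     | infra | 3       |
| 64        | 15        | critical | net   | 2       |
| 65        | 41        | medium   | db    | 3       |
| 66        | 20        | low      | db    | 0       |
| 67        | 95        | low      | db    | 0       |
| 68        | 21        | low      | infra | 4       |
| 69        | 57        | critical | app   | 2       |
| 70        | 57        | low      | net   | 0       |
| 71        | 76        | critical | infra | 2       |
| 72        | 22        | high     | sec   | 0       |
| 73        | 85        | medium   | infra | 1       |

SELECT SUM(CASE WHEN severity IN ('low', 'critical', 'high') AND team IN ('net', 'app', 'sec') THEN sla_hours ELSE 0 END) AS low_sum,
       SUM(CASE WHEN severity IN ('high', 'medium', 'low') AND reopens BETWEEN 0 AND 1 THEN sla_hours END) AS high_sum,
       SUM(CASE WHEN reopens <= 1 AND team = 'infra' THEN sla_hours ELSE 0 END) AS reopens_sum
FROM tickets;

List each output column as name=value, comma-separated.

low_sum=184, high_sum=279, reopens_sum=85

[low_sum: severity IN ('low', 'critical', 'high') AND team IN ('net', 'app', 'sec')]
ticket_id=60: ✗
ticket_id=61: ✗
ticket_id=62: ✓ → 33
ticket_id=63: ✗
ticket_id=64: ✓ → 15
ticket_id=65: ✗
ticket_id=66: ✗
ticket_id=67: ✗
ticket_id=68: ✗
ticket_id=69: ✓ → 57
ticket_id=70: ✓ → 57
ticket_id=71: ✗
ticket_id=72: ✓ → 22
ticket_id=73: ✗
low_sum = 33 + 15 + 57 + 57 + 22 = 184
—
[high_sum: severity IN ('high', 'medium', 'low') AND reopens BETWEEN 0 AND 1]
ticket_id=60: ✗
ticket_id=61: ✗
ticket_id=62: ✗
ticket_id=63: ✗
ticket_id=64: ✗
ticket_id=65: ✗
ticket_id=66: ✓ → 20
ticket_id=67: ✓ → 95
ticket_id=68: ✗
ticket_id=69: ✗
ticket_id=70: ✓ → 57
ticket_id=71: ✗
ticket_id=72: ✓ → 22
ticket_id=73: ✓ → 85
high_sum = 20 + 95 + 57 + 22 + 85 = 279
—
[reopens_sum: reopens <= 1 AND team = 'infra']
ticket_id=60: ✗
ticket_id=61: ✗
ticket_id=62: ✗
ticket_id=63: ✗
ticket_id=64: ✗
ticket_id=65: ✗
ticket_id=66: ✗
ticket_id=67: ✗
ticket_id=68: ✗
ticket_id=69: ✗
ticket_id=70: ✗
ticket_id=71: ✗
ticket_id=72: ✗
ticket_id=73: ✓ → 85
reopens_sum = 85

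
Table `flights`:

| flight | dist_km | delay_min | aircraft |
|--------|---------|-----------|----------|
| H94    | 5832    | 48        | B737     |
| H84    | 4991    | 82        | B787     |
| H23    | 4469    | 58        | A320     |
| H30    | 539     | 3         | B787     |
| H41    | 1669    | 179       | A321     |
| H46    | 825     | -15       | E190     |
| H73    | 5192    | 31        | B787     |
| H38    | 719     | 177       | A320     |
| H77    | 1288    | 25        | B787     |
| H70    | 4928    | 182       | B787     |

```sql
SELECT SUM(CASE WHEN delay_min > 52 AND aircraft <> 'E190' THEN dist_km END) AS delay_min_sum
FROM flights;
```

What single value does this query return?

flight=H94: ✗
flight=H84: ✓ → 4991
flight=H23: ✓ → 4469
flight=H30: ✗
flight=H41: ✓ → 1669
flight=H46: ✗
flight=H73: ✗
flight=H38: ✓ → 719
flight=H77: ✗
flight=H70: ✓ → 4928
delay_min_sum = 4991 + 4469 + 1669 + 719 + 4928 = 16776

16776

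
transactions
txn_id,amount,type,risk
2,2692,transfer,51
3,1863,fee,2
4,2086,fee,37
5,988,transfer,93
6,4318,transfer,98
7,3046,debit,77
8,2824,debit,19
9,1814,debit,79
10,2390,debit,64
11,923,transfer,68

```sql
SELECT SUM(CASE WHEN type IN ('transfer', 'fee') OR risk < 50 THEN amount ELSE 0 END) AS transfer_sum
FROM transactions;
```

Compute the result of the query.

txn_id=2: ✓ → 2692
txn_id=3: ✓ → 1863
txn_id=4: ✓ → 2086
txn_id=5: ✓ → 988
txn_id=6: ✓ → 4318
txn_id=7: ✗
txn_id=8: ✓ → 2824
txn_id=9: ✗
txn_id=10: ✗
txn_id=11: ✓ → 923
transfer_sum = 2692 + 1863 + 2086 + 988 + 4318 + 2824 + 923 = 15694

15694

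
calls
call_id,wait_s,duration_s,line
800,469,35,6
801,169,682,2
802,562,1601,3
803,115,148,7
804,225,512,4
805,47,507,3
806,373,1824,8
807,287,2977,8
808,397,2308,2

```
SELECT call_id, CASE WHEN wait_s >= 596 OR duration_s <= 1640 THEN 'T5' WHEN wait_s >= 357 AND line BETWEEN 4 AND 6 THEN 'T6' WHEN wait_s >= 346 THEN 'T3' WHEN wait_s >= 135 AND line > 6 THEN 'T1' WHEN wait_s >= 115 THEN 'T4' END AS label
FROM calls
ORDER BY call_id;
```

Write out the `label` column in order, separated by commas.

call_id=800: wait_s >= 596 OR duration_s <= 1640 → T5
call_id=801: wait_s >= 596 OR duration_s <= 1640 → T5
call_id=802: wait_s >= 596 OR duration_s <= 1640 → T5
call_id=803: wait_s >= 596 OR duration_s <= 1640 → T5
call_id=804: wait_s >= 596 OR duration_s <= 1640 → T5
call_id=805: wait_s >= 596 OR duration_s <= 1640 → T5
call_id=806: wait_s >= 346 → T3
call_id=807: wait_s >= 135 AND line > 6 → T1
call_id=808: wait_s >= 346 → T3

T5, T5, T5, T5, T5, T5, T3, T1, T3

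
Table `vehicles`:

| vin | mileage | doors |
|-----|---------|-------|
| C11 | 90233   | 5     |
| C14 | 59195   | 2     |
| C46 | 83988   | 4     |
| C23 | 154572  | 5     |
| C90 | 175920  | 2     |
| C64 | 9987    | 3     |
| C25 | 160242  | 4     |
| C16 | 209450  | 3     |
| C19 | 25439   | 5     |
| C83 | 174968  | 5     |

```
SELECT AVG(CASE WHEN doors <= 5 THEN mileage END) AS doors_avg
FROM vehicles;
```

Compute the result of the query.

114399.4

vin=C11: ✓ → 90233
vin=C14: ✓ → 59195
vin=C46: ✓ → 83988
vin=C23: ✓ → 154572
vin=C90: ✓ → 175920
vin=C64: ✓ → 9987
vin=C25: ✓ → 160242
vin=C16: ✓ → 209450
vin=C19: ✓ → 25439
vin=C83: ✓ → 174968
doors_avg = (90233 + 59195 + 83988 + 154572 + 175920 + 9987 + 160242 + 209450 + 25439 + 174968) / 10 = 114399.4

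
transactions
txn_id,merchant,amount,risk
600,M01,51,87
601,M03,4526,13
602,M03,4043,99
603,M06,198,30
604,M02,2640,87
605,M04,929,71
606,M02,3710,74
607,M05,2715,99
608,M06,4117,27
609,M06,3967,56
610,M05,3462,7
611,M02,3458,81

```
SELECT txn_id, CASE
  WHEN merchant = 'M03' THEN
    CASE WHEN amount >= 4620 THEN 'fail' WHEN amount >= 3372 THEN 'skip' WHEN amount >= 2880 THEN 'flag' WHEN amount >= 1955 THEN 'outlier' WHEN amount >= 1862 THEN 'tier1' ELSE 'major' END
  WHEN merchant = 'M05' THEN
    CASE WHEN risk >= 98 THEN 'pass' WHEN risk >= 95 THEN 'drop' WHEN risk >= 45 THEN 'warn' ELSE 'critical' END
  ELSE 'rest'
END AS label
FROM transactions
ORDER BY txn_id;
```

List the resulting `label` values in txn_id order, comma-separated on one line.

rest, skip, skip, rest, rest, rest, rest, pass, rest, rest, critical, rest

txn_id=600: merchant='M01' → outer ELSE → rest
txn_id=601: merchant='M03' → inner[amount >= 3372] → skip
txn_id=602: merchant='M03' → inner[amount >= 3372] → skip
txn_id=603: merchant='M06' → outer ELSE → rest
txn_id=604: merchant='M02' → outer ELSE → rest
txn_id=605: merchant='M04' → outer ELSE → rest
txn_id=606: merchant='M02' → outer ELSE → rest
txn_id=607: merchant='M05' → inner[risk >= 98] → pass
txn_id=608: merchant='M06' → outer ELSE → rest
txn_id=609: merchant='M06' → outer ELSE → rest
txn_id=610: merchant='M05' → inner[ELSE] → critical
txn_id=611: merchant='M02' → outer ELSE → rest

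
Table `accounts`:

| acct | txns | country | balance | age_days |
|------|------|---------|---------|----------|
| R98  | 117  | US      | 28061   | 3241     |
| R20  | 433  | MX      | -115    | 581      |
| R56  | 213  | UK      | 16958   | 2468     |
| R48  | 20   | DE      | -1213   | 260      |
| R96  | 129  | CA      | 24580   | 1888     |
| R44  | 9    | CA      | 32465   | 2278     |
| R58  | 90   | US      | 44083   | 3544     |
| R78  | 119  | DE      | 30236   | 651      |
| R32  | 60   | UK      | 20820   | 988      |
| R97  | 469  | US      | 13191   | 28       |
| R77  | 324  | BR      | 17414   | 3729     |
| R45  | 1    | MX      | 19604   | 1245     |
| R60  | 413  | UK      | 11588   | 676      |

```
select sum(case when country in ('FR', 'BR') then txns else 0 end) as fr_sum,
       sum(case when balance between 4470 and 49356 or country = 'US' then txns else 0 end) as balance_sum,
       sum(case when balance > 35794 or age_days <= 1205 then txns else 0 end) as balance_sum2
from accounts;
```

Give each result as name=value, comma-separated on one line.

[fr_sum: country in ('FR', 'BR')]
acct=R98: ✗
acct=R20: ✗
acct=R56: ✗
acct=R48: ✗
acct=R96: ✗
acct=R44: ✗
acct=R58: ✗
acct=R78: ✗
acct=R32: ✗
acct=R97: ✗
acct=R77: ✓ → 324
acct=R45: ✗
acct=R60: ✗
fr_sum = 324
—
[balance_sum: balance between 4470 and 49356 or country = 'US']
acct=R98: ✓ → 117
acct=R20: ✗
acct=R56: ✓ → 213
acct=R48: ✗
acct=R96: ✓ → 129
acct=R44: ✓ → 9
acct=R58: ✓ → 90
acct=R78: ✓ → 119
acct=R32: ✓ → 60
acct=R97: ✓ → 469
acct=R77: ✓ → 324
acct=R45: ✓ → 1
acct=R60: ✓ → 413
balance_sum = 117 + 213 + 129 + 9 + 90 + 119 + 60 + 469 + 324 + 1 + 413 = 1944
—
[balance_sum2: balance > 35794 or age_days <= 1205]
acct=R98: ✗
acct=R20: ✓ → 433
acct=R56: ✗
acct=R48: ✓ → 20
acct=R96: ✗
acct=R44: ✗
acct=R58: ✓ → 90
acct=R78: ✓ → 119
acct=R32: ✓ → 60
acct=R97: ✓ → 469
acct=R77: ✗
acct=R45: ✗
acct=R60: ✓ → 413
balance_sum2 = 433 + 20 + 90 + 119 + 60 + 469 + 413 = 1604

fr_sum=324, balance_sum=1944, balance_sum2=1604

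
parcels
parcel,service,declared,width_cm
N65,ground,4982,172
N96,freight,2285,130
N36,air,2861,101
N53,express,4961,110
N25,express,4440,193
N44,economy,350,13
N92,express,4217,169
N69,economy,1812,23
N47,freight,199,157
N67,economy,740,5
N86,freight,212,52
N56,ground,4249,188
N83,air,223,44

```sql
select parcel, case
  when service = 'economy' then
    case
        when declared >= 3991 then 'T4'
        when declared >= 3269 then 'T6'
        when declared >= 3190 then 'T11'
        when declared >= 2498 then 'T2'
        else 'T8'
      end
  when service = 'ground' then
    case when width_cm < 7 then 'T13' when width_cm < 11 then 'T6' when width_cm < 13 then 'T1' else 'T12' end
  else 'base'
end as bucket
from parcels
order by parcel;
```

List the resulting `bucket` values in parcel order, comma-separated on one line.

parcel=N25: service='express' → outer ELSE → base
parcel=N36: service='air' → outer ELSE → base
parcel=N44: service='economy' → inner[ELSE] → T8
parcel=N47: service='freight' → outer ELSE → base
parcel=N53: service='express' → outer ELSE → base
parcel=N56: service='ground' → inner[ELSE] → T12
parcel=N65: service='ground' → inner[ELSE] → T12
parcel=N67: service='economy' → inner[ELSE] → T8
parcel=N69: service='economy' → inner[ELSE] → T8
parcel=N83: service='air' → outer ELSE → base
parcel=N86: service='freight' → outer ELSE → base
parcel=N92: service='express' → outer ELSE → base
parcel=N96: service='freight' → outer ELSE → base

base, base, T8, base, base, T12, T12, T8, T8, base, base, base, base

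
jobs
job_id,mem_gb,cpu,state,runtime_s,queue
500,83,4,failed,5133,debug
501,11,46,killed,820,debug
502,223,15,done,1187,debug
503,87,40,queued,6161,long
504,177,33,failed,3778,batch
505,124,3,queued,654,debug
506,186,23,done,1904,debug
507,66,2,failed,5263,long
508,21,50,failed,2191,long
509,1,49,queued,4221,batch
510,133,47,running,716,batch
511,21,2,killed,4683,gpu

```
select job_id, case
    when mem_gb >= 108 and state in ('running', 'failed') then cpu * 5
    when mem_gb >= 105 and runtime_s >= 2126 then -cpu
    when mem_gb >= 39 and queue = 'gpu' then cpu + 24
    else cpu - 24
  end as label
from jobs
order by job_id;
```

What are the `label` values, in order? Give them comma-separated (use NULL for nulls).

-20, 22, -9, 16, 165, -21, -1, -22, 26, 25, 235, -22

job_id=500: ELSE → -20
job_id=501: ELSE → 22
job_id=502: ELSE → -9
job_id=503: ELSE → 16
job_id=504: mem_gb >= 108 and state in ('running', 'failed') → 165
job_id=505: ELSE → -21
job_id=506: ELSE → -1
job_id=507: ELSE → -22
job_id=508: ELSE → 26
job_id=509: ELSE → 25
job_id=510: mem_gb >= 108 and state in ('running', 'failed') → 235
job_id=511: ELSE → -22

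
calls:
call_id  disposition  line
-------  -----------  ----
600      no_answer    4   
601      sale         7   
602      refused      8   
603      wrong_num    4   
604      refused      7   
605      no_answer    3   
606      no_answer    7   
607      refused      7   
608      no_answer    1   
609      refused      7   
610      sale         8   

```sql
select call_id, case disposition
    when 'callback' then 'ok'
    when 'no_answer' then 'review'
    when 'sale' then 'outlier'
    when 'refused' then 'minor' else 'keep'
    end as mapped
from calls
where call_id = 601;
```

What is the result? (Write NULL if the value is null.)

call_id = 601: disposition=sale, line=7.
disposition='callback' → false
disposition='no_answer' → false
disposition='sale' → true → outlier

outlier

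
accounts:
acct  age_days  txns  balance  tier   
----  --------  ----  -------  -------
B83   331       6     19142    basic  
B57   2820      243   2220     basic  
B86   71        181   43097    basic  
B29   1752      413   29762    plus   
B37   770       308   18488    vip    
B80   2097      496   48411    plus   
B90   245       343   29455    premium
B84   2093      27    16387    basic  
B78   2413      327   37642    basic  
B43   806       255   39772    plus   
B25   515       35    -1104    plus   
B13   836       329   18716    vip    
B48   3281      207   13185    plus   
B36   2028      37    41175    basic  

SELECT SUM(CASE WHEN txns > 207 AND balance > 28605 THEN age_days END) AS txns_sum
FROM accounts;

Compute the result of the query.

7313

acct=B83: ✗
acct=B57: ✗
acct=B86: ✗
acct=B29: ✓ → 1752
acct=B37: ✗
acct=B80: ✓ → 2097
acct=B90: ✓ → 245
acct=B84: ✗
acct=B78: ✓ → 2413
acct=B43: ✓ → 806
acct=B25: ✗
acct=B13: ✗
acct=B48: ✗
acct=B36: ✗
txns_sum = 1752 + 2097 + 245 + 2413 + 806 = 7313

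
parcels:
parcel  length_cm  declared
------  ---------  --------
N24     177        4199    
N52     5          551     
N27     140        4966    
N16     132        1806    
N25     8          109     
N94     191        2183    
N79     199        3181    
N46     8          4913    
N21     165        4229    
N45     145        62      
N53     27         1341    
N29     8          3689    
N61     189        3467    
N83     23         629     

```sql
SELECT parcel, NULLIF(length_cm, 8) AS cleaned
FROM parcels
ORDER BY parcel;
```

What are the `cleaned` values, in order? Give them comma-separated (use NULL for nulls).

132, 165, 177, NULL, 140, NULL, 145, NULL, 5, 27, 189, 199, 23, 191

parcel=N16: length_cm=132 vs 8: differ → 132
parcel=N21: length_cm=165 vs 8: differ → 165
parcel=N24: length_cm=177 vs 8: differ → 177
parcel=N25: length_cm=8 vs 8: equal → NULL
parcel=N27: length_cm=140 vs 8: differ → 140
parcel=N29: length_cm=8 vs 8: equal → NULL
parcel=N45: length_cm=145 vs 8: differ → 145
parcel=N46: length_cm=8 vs 8: equal → NULL
parcel=N52: length_cm=5 vs 8: differ → 5
parcel=N53: length_cm=27 vs 8: differ → 27
parcel=N61: length_cm=189 vs 8: differ → 189
parcel=N79: length_cm=199 vs 8: differ → 199
parcel=N83: length_cm=23 vs 8: differ → 23
parcel=N94: length_cm=191 vs 8: differ → 191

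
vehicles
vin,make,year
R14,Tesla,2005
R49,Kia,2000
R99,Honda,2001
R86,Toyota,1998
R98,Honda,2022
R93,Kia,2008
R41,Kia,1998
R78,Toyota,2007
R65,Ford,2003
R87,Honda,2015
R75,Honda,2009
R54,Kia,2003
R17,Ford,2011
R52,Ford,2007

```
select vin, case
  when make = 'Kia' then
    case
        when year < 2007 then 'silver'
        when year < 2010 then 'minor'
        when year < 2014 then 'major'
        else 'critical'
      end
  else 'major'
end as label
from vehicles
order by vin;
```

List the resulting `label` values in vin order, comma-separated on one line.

major, major, silver, silver, major, silver, major, major, major, major, major, minor, major, major

vin=R14: make='Tesla' → outer ELSE → major
vin=R17: make='Ford' → outer ELSE → major
vin=R41: make='Kia' → inner[year < 2007] → silver
vin=R49: make='Kia' → inner[year < 2007] → silver
vin=R52: make='Ford' → outer ELSE → major
vin=R54: make='Kia' → inner[year < 2007] → silver
vin=R65: make='Ford' → outer ELSE → major
vin=R75: make='Honda' → outer ELSE → major
vin=R78: make='Toyota' → outer ELSE → major
vin=R86: make='Toyota' → outer ELSE → major
vin=R87: make='Honda' → outer ELSE → major
vin=R93: make='Kia' → inner[year < 2010] → minor
vin=R98: make='Honda' → outer ELSE → major
vin=R99: make='Honda' → outer ELSE → major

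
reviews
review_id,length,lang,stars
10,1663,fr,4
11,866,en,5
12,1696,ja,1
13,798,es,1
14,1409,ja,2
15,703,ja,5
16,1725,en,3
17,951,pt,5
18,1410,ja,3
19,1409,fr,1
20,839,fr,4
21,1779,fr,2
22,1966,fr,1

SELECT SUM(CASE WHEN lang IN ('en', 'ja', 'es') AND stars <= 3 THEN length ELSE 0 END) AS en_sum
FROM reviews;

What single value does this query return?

7038

review_id=10: ✗
review_id=11: ✗
review_id=12: ✓ → 1696
review_id=13: ✓ → 798
review_id=14: ✓ → 1409
review_id=15: ✗
review_id=16: ✓ → 1725
review_id=17: ✗
review_id=18: ✓ → 1410
review_id=19: ✗
review_id=20: ✗
review_id=21: ✗
review_id=22: ✗
en_sum = 1696 + 798 + 1409 + 1725 + 1410 = 7038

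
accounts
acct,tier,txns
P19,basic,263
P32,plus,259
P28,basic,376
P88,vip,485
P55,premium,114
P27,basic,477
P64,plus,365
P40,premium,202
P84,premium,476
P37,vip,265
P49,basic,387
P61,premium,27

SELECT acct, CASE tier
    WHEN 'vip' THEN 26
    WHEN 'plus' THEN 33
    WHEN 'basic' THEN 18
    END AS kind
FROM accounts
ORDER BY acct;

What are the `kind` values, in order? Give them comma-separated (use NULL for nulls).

18, 18, 18, 33, 26, NULL, 18, NULL, NULL, 33, NULL, 26

acct=P19: tier='basic' → 18
acct=P27: tier='basic' → 18
acct=P28: tier='basic' → 18
acct=P32: tier='plus' → 33
acct=P37: tier='vip' → 26
acct=P40: (no match → NULL) → NULL
acct=P49: tier='basic' → 18
acct=P55: (no match → NULL) → NULL
acct=P61: (no match → NULL) → NULL
acct=P64: tier='plus' → 33
acct=P84: (no match → NULL) → NULL
acct=P88: tier='vip' → 26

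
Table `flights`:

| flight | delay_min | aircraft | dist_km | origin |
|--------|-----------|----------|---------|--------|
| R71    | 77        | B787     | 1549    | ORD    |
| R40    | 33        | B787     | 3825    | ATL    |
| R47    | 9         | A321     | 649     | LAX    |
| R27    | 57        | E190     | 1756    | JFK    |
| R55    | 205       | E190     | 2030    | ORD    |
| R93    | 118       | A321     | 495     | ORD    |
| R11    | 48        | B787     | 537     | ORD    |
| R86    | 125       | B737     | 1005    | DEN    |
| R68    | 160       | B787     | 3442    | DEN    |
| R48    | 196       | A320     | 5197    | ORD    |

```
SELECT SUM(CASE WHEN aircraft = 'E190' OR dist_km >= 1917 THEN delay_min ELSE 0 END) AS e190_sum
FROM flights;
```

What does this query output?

flight=R71: ✗
flight=R40: ✓ → 33
flight=R47: ✗
flight=R27: ✓ → 57
flight=R55: ✓ → 205
flight=R93: ✗
flight=R11: ✗
flight=R86: ✗
flight=R68: ✓ → 160
flight=R48: ✓ → 196
e190_sum = 33 + 57 + 205 + 160 + 196 = 651

651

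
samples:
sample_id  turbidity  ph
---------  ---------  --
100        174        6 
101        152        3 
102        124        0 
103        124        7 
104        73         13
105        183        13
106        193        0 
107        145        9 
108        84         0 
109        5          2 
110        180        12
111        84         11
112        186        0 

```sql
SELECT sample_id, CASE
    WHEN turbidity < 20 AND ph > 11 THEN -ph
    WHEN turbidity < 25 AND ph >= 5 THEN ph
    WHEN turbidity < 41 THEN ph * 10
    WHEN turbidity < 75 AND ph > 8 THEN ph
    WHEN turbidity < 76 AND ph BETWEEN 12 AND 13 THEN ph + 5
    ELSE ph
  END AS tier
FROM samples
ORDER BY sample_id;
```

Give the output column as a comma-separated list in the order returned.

sample_id=100: ELSE → 6
sample_id=101: ELSE → 3
sample_id=102: ELSE → 0
sample_id=103: ELSE → 7
sample_id=104: turbidity < 75 AND ph > 8 → 13
sample_id=105: ELSE → 13
sample_id=106: ELSE → 0
sample_id=107: ELSE → 9
sample_id=108: ELSE → 0
sample_id=109: turbidity < 41 → 20
sample_id=110: ELSE → 12
sample_id=111: ELSE → 11
sample_id=112: ELSE → 0

6, 3, 0, 7, 13, 13, 0, 9, 0, 20, 12, 11, 0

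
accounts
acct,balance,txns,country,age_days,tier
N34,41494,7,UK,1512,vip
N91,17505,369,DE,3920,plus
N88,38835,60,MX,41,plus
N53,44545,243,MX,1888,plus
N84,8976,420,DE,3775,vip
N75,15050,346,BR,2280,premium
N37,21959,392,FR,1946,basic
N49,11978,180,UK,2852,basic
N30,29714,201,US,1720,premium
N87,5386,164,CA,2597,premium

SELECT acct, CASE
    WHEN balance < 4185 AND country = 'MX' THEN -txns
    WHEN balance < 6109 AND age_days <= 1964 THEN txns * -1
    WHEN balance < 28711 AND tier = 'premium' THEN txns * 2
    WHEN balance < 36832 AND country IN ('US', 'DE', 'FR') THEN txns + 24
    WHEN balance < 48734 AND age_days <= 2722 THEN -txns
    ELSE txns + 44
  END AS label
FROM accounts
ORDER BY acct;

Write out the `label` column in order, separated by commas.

acct=N30: balance < 36832 AND country IN ('US', 'DE', 'FR') → 225
acct=N34: balance < 48734 AND age_days <= 2722 → -7
acct=N37: balance < 36832 AND country IN ('US', 'DE', 'FR') → 416
acct=N49: ELSE → 224
acct=N53: balance < 48734 AND age_days <= 2722 → -243
acct=N75: balance < 28711 AND tier = 'premium' → 692
acct=N84: balance < 36832 AND country IN ('US', 'DE', 'FR') → 444
acct=N87: balance < 28711 AND tier = 'premium' → 328
acct=N88: balance < 48734 AND age_days <= 2722 → -60
acct=N91: balance < 36832 AND country IN ('US', 'DE', 'FR') → 393

225, -7, 416, 224, -243, 692, 444, 328, -60, 393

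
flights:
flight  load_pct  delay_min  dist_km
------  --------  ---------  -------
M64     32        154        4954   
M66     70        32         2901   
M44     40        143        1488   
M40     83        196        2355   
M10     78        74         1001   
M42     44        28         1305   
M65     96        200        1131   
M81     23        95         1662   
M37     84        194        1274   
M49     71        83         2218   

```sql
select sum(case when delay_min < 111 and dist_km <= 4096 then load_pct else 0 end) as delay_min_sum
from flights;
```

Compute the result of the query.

flight=M64: ✗
flight=M66: ✓ → 70
flight=M44: ✗
flight=M40: ✗
flight=M10: ✓ → 78
flight=M42: ✓ → 44
flight=M65: ✗
flight=M81: ✓ → 23
flight=M37: ✗
flight=M49: ✓ → 71
delay_min_sum = 70 + 78 + 44 + 23 + 71 = 286

286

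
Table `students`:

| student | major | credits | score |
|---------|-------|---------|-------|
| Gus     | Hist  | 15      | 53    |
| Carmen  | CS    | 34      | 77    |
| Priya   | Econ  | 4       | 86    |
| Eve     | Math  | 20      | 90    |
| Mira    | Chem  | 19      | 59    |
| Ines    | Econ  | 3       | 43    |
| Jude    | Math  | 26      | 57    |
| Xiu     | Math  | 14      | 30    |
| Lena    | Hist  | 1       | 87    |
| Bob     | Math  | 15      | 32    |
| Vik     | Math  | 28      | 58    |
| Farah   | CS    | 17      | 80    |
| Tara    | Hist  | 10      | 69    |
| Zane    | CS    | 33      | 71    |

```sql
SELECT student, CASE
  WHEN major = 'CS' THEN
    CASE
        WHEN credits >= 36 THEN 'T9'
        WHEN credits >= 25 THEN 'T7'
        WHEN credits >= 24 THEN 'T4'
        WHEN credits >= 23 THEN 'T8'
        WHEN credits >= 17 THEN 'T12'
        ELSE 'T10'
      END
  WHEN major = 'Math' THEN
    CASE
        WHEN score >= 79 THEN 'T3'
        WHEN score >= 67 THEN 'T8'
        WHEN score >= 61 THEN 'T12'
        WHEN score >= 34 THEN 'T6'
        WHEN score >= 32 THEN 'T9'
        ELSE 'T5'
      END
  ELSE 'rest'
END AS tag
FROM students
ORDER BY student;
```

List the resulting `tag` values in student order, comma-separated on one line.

T9, T7, T3, T12, rest, rest, T6, rest, rest, rest, rest, T6, T5, T7

student=Bob: major='Math' → inner[score >= 32] → T9
student=Carmen: major='CS' → inner[credits >= 25] → T7
student=Eve: major='Math' → inner[score >= 79] → T3
student=Farah: major='CS' → inner[credits >= 17] → T12
student=Gus: major='Hist' → outer ELSE → rest
student=Ines: major='Econ' → outer ELSE → rest
student=Jude: major='Math' → inner[score >= 34] → T6
student=Lena: major='Hist' → outer ELSE → rest
student=Mira: major='Chem' → outer ELSE → rest
student=Priya: major='Econ' → outer ELSE → rest
student=Tara: major='Hist' → outer ELSE → rest
student=Vik: major='Math' → inner[score >= 34] → T6
student=Xiu: major='Math' → inner[ELSE] → T5
student=Zane: major='CS' → inner[credits >= 25] → T7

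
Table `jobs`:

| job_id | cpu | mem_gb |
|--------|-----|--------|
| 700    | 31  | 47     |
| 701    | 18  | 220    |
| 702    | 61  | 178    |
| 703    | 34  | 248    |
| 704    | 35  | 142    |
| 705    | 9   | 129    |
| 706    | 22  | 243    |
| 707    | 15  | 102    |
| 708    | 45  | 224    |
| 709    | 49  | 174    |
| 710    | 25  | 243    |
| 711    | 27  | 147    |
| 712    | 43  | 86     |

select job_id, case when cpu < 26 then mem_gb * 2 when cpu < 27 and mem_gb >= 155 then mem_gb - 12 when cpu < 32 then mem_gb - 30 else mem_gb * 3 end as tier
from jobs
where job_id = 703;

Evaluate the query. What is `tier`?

744

job_id = 703: cpu=34, mem_gb=248.
cpu < 26 → false
cpu < 27 and mem_gb >= 155 → false
cpu < 32 → false
No prior WHEN matched → ELSE → 744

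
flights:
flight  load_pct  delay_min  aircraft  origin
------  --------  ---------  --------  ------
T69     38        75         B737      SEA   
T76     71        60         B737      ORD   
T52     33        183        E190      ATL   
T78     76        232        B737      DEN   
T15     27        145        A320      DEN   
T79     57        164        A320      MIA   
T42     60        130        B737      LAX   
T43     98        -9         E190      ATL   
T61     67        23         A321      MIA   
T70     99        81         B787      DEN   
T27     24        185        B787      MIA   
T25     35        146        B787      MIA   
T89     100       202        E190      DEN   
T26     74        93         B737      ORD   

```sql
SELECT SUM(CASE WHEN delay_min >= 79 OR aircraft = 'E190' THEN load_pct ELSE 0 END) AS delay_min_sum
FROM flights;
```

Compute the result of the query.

flight=T69: ✗
flight=T76: ✗
flight=T52: ✓ → 33
flight=T78: ✓ → 76
flight=T15: ✓ → 27
flight=T79: ✓ → 57
flight=T42: ✓ → 60
flight=T43: ✓ → 98
flight=T61: ✗
flight=T70: ✓ → 99
flight=T27: ✓ → 24
flight=T25: ✓ → 35
flight=T89: ✓ → 100
flight=T26: ✓ → 74
delay_min_sum = 33 + 76 + 27 + 57 + 60 + 98 + 99 + 24 + 35 + 100 + 74 = 683

683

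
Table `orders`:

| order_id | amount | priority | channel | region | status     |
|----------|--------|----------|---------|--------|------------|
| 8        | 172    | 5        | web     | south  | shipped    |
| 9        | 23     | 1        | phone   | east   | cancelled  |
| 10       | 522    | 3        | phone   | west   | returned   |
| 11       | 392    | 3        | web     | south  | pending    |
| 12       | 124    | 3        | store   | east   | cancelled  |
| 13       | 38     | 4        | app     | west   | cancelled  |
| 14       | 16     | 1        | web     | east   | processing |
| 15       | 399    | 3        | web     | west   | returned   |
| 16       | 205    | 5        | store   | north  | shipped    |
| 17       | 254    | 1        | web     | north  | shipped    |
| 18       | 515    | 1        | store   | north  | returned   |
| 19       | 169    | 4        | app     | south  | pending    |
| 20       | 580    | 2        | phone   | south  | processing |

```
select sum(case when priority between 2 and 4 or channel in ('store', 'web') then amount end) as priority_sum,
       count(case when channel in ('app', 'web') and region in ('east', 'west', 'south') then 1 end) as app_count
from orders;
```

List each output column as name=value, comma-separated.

priority_sum=3386, app_count=6

[priority_sum: priority between 2 and 4 or channel in ('store', 'web')]
order_id=8: ✓ → 172
order_id=9: ✗
order_id=10: ✓ → 522
order_id=11: ✓ → 392
order_id=12: ✓ → 124
order_id=13: ✓ → 38
order_id=14: ✓ → 16
order_id=15: ✓ → 399
order_id=16: ✓ → 205
order_id=17: ✓ → 254
order_id=18: ✓ → 515
order_id=19: ✓ → 169
order_id=20: ✓ → 580
priority_sum = 172 + 522 + 392 + 124 + 38 + 16 + 399 + 205 + 254 + 515 + 169 + 580 = 3386
—
[app_count: channel in ('app', 'web') and region in ('east', 'west', 'south')]
order_id=8: ✓ → 1
order_id=9: ✗
order_id=10: ✗
order_id=11: ✓ → 1
order_id=12: ✗
order_id=13: ✓ → 1
order_id=14: ✓ → 1
order_id=15: ✓ → 1
order_id=16: ✗
order_id=17: ✗
order_id=18: ✗
order_id=19: ✓ → 1
order_id=20: ✗
app_count = COUNT(1, 1, 1, 1, 1, 1) = 6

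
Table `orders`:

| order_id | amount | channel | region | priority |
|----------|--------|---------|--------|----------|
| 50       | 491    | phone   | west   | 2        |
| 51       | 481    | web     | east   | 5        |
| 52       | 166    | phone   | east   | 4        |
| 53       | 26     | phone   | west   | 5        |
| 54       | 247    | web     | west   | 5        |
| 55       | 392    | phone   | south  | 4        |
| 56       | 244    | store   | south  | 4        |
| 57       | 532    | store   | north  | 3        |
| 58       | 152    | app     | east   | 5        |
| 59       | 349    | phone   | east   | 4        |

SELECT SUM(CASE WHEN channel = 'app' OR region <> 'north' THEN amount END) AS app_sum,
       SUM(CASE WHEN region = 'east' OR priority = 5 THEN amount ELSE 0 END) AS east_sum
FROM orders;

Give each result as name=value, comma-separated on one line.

[app_sum: channel = 'app' OR region <> 'north']
order_id=50: ✓ → 491
order_id=51: ✓ → 481
order_id=52: ✓ → 166
order_id=53: ✓ → 26
order_id=54: ✓ → 247
order_id=55: ✓ → 392
order_id=56: ✓ → 244
order_id=57: ✗
order_id=58: ✓ → 152
order_id=59: ✓ → 349
app_sum = 491 + 481 + 166 + 26 + 247 + 392 + 244 + 152 + 349 = 2548
—
[east_sum: region = 'east' OR priority = 5]
order_id=50: ✗
order_id=51: ✓ → 481
order_id=52: ✓ → 166
order_id=53: ✓ → 26
order_id=54: ✓ → 247
order_id=55: ✗
order_id=56: ✗
order_id=57: ✗
order_id=58: ✓ → 152
order_id=59: ✓ → 349
east_sum = 481 + 166 + 26 + 247 + 152 + 349 = 1421

app_sum=2548, east_sum=1421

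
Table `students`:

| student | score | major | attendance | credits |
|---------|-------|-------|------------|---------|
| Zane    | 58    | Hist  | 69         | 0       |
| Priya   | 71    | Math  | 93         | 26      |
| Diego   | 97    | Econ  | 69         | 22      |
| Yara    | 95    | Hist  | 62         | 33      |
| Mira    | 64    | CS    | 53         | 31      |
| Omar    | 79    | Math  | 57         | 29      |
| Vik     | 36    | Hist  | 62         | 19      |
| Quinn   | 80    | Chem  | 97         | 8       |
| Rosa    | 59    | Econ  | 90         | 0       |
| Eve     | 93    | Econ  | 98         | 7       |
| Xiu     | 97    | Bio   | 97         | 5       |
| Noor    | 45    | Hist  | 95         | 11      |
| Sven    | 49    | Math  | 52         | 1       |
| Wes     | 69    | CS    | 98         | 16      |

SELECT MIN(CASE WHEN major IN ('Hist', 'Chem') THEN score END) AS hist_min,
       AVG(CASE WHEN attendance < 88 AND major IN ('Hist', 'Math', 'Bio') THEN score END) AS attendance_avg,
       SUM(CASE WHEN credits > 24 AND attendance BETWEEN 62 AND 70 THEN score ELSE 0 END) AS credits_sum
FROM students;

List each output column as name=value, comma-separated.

[hist_min: major IN ('Hist', 'Chem')]
student=Zane: ✓ → 58
student=Priya: ✗
student=Diego: ✗
student=Yara: ✓ → 95
student=Mira: ✗
student=Omar: ✗
student=Vik: ✓ → 36
student=Quinn: ✓ → 80
student=Rosa: ✗
student=Eve: ✗
student=Xiu: ✗
student=Noor: ✓ → 45
student=Sven: ✗
student=Wes: ✗
hist_min = MIN(58, 95, 36, 80, 45) = 36
—
[attendance_avg: attendance < 88 AND major IN ('Hist', 'Math', 'Bio')]
student=Zane: ✓ → 58
student=Priya: ✗
student=Diego: ✗
student=Yara: ✓ → 95
student=Mira: ✗
student=Omar: ✓ → 79
student=Vik: ✓ → 36
student=Quinn: ✗
student=Rosa: ✗
student=Eve: ✗
student=Xiu: ✗
student=Noor: ✗
student=Sven: ✓ → 49
student=Wes: ✗
attendance_avg = (58 + 95 + 79 + 36 + 49) / 5 = 63.4
—
[credits_sum: credits > 24 AND attendance BETWEEN 62 AND 70]
student=Zane: ✗
student=Priya: ✗
student=Diego: ✗
student=Yara: ✓ → 95
student=Mira: ✗
student=Omar: ✗
student=Vik: ✗
student=Quinn: ✗
student=Rosa: ✗
student=Eve: ✗
student=Xiu: ✗
student=Noor: ✗
student=Sven: ✗
student=Wes: ✗
credits_sum = 95

hist_min=36, attendance_avg=63.4, credits_sum=95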